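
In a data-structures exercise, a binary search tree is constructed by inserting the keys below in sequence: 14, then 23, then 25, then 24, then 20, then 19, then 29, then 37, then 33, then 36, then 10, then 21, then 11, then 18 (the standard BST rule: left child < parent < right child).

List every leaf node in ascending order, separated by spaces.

11 18 21 24 36

Insert 14: tree is empty, so 14 becomes the root.
Insert 23: 23 > 14 → go right. Place as right child of 14.
Insert 25: 25 > 14 → go right; 25 > 23 → go right. Place as right child of 23.
Insert 24: 24 > 14 → go right; 24 > 23 → go right; 24 < 25 → go left. Place as left child of 25.
Insert 20: 20 > 14 → go right; 20 < 23 → go left. Place as left child of 23.
Insert 19: 19 > 14 → go right; 19 < 23 → go left; 19 < 20 → go left. Place as left child of 20.
Insert 29: 29 > 14 → go right; 29 > 23 → go right; 29 > 25 → go right. Place as right child of 25.
Insert 37: 37 > 14 → go right; 37 > 23 → go right; 37 > 25 → go right; 37 > 29 → go right. Place as right child of 29.
Insert 33: 33 > 14 → go right; 33 > 23 → go right; 33 > 25 → go right; 33 > 29 → go right; 33 < 37 → go left. Place as left child of 37.
Insert 36: 36 > 14 → go right; 36 > 23 → go right; 36 > 25 → go right; 36 > 29 → go right; 36 < 37 → go left; 36 > 33 → go right. Place as right child of 33.
Insert 10: 10 < 14 → go left. Place as left child of 14.
Insert 21: 21 > 14 → go right; 21 < 23 → go left; 21 > 20 → go right. Place as right child of 20.
Insert 11: 11 < 14 → go left; 11 > 10 → go right. Place as right child of 10.
Insert 18: 18 > 14 → go right; 18 < 23 → go left; 18 < 20 → go left; 18 < 19 → go left. Place as left child of 19.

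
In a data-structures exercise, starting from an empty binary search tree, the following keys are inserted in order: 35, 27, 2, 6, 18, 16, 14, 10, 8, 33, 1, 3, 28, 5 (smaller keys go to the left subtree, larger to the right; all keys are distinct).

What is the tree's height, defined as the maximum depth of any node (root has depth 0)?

35: root
27: left child of 35 (depth 1)
2: left child of 27 (depth 2)
6: right child of 2 (depth 3)
18: right child of 6 (depth 4)
16: left child of 18 (depth 5)
14: left child of 16 (depth 6)
10: left child of 14 (depth 7)
8: left child of 10 (depth 8)
33: right child of 27 (depth 2)
1: left child of 2 (depth 3)
3: left child of 6 (depth 4)
28: left child of 33 (depth 3)
5: right child of 3 (depth 5)

The deepest node is 8 at depth 8.

8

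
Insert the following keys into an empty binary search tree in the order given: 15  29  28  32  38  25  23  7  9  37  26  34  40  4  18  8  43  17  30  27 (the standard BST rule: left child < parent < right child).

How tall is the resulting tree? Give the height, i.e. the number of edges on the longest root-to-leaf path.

Insert 15: tree is empty, so 15 becomes the root.
Insert 29: 29 > 15 → go right. Place as right child of 15.
Insert 28: 28 > 15 → go right; 28 < 29 → go left. Place as left child of 29.
Insert 32: 32 > 15 → go right; 32 > 29 → go right. Place as right child of 29.
Insert 38: 38 > 15 → go right; 38 > 29 → go right; 38 > 32 → go right. Place as right child of 32.
Insert 25: 25 > 15 → go right; 25 < 29 → go left; 25 < 28 → go left. Place as left child of 28.
Insert 23: 23 > 15 → go right; 23 < 29 → go left; 23 < 28 → go left; 23 < 25 → go left. Place as left child of 25.
Insert 7: 7 < 15 → go left. Place as left child of 15.
Insert 9: 9 < 15 → go left; 9 > 7 → go right. Place as right child of 7.
Insert 37: 37 > 15 → go right; 37 > 29 → go right; 37 > 32 → go right; 37 < 38 → go left. Place as left child of 38.
Insert 26: 26 > 15 → go right; 26 < 29 → go left; 26 < 28 → go left; 26 > 25 → go right. Place as right child of 25.
Insert 34: 34 > 15 → go right; 34 > 29 → go right; 34 > 32 → go right; 34 < 38 → go left; 34 < 37 → go left. Place as left child of 37.
Insert 40: 40 > 15 → go right; 40 > 29 → go right; 40 > 32 → go right; 40 > 38 → go right. Place as right child of 38.
Insert 4: 4 < 15 → go left; 4 < 7 → go left. Place as left child of 7.
Insert 18: 18 > 15 → go right; 18 < 29 → go left; 18 < 28 → go left; 18 < 25 → go left; 18 < 23 → go left. Place as left child of 23.
Insert 8: 8 < 15 → go left; 8 > 7 → go right; 8 < 9 → go left. Place as left child of 9.
Insert 43: 43 > 15 → go right; 43 > 29 → go right; 43 > 32 → go right; 43 > 38 → go right; 43 > 40 → go right. Place as right child of 40.
Insert 17: 17 > 15 → go right; 17 < 29 → go left; 17 < 28 → go left; 17 < 25 → go left; 17 < 23 → go left; 17 < 18 → go left. Place as left child of 18.
Insert 30: 30 > 15 → go right; 30 > 29 → go right; 30 < 32 → go left. Place as left child of 32.
Insert 27: 27 > 15 → go right; 27 < 29 → go left; 27 < 28 → go left; 27 > 25 → go right; 27 > 26 → go right. Place as right child of 26.

The deepest node is 17 at depth 6.

6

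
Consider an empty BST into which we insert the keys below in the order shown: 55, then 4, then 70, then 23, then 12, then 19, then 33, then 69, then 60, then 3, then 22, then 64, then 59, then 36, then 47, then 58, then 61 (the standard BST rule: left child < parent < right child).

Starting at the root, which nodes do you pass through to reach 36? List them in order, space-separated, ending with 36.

55 4 23 33 36

Insert 55: tree is empty, so 55 becomes the root.
Insert 4: 4 < 55 → go left. Place as left child of 55.
Insert 70: 70 > 55 → go right. Place as right child of 55.
Insert 23: 23 < 55 → go left; 23 > 4 → go right. Place as right child of 4.
Insert 12: 12 < 55 → go left; 12 > 4 → go right; 12 < 23 → go left. Place as left child of 23.
Insert 19: 19 < 55 → go left; 19 > 4 → go right; 19 < 23 → go left; 19 > 12 → go right. Place as right child of 12.
Insert 33: 33 < 55 → go left; 33 > 4 → go right; 33 > 23 → go right. Place as right child of 23.
Insert 69: 69 > 55 → go right; 69 < 70 → go left. Place as left child of 70.
Insert 60: 60 > 55 → go right; 60 < 70 → go left; 60 < 69 → go left. Place as left child of 69.
Insert 3: 3 < 55 → go left; 3 < 4 → go left. Place as left child of 4.
Insert 22: 22 < 55 → go left; 22 > 4 → go right; 22 < 23 → go left; 22 > 12 → go right; 22 > 19 → go right. Place as right child of 19.
Insert 64: 64 > 55 → go right; 64 < 70 → go left; 64 < 69 → go left; 64 > 60 → go right. Place as right child of 60.
Insert 59: 59 > 55 → go right; 59 < 70 → go left; 59 < 69 → go left; 59 < 60 → go left. Place as left child of 60.
Insert 36: 36 < 55 → go left; 36 > 4 → go right; 36 > 23 → go right; 36 > 33 → go right. Place as right child of 33.
Insert 47: 47 < 55 → go left; 47 > 4 → go right; 47 > 23 → go right; 47 > 33 → go right; 47 > 36 → go right. Place as right child of 36.
Insert 58: 58 > 55 → go right; 58 < 70 → go left; 58 < 69 → go left; 58 < 60 → go left; 58 < 59 → go left. Place as left child of 59.
Insert 61: 61 > 55 → go right; 61 < 70 → go left; 61 < 69 → go left; 61 > 60 → go right; 61 < 64 → go left. Place as left child of 64.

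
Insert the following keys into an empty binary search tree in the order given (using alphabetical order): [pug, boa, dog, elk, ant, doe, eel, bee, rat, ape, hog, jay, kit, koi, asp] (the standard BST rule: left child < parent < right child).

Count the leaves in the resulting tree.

5

Insert pug: tree is empty, so pug becomes the root.
Insert boa: boa < pug → go left. Place as left child of pug.
Insert dog: dog < pug → go left; dog > boa → go right. Place as right child of boa.
Insert elk: elk < pug → go left; elk > boa → go right; elk > dog → go right. Place as right child of dog.
Insert ant: ant < pug → go left; ant < boa → go left. Place as left child of boa.
Insert doe: doe < pug → go left; doe > boa → go right; doe < dog → go left. Place as left child of dog.
Insert eel: eel < pug → go left; eel > boa → go right; eel > dog → go right; eel < elk → go left. Place as left child of elk.
Insert bee: bee < pug → go left; bee < boa → go left; bee > ant → go right. Place as right child of ant.
Insert rat: rat > pug → go right. Place as right child of pug.
Insert ape: ape < pug → go left; ape < boa → go left; ape > ant → go right; ape < bee → go left. Place as left child of bee.
Insert hog: hog < pug → go left; hog > boa → go right; hog > dog → go right; hog > elk → go right. Place as right child of elk.
Insert jay: jay < pug → go left; jay > boa → go right; jay > dog → go right; jay > elk → go right; jay > hog → go right. Place as right child of hog.
Insert kit: kit < pug → go left; kit > boa → go right; kit > dog → go right; kit > elk → go right; kit > hog → go right; kit > jay → go right. Place as right child of jay.
Insert koi: koi < pug → go left; koi > boa → go right; koi > dog → go right; koi > elk → go right; koi > hog → go right; koi > jay → go right; koi > kit → go right. Place as right child of kit.
Insert asp: asp < pug → go left; asp < boa → go left; asp > ant → go right; asp < bee → go left; asp > ape → go right. Place as right child of ape.

Leaves: asp, doe, eel, koi, rat — 5 in total.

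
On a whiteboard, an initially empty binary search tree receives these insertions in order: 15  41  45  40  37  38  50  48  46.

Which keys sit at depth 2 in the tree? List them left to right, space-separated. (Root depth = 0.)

15: root
41: right child of 15 (depth 1)
45: right child of 41 (depth 2)
40: left child of 41 (depth 2)
37: left child of 40 (depth 3)
38: right child of 37 (depth 4)
50: right child of 45 (depth 3)
48: left child of 50 (depth 4)
46: left child of 48 (depth 5)

40 45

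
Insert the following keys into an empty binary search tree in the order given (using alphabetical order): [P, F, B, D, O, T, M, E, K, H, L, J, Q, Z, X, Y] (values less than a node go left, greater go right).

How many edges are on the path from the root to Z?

2

Insert P: tree is empty, so P becomes the root.
Insert F: F < P → go left. Place as left child of P.
Insert B: B < P → go left; B < F → go left. Place as left child of F.
Insert D: D < P → go left; D < F → go left; D > B → go right. Place as right child of B.
Insert O: O < P → go left; O > F → go right. Place as right child of F.
Insert T: T > P → go right. Place as right child of P.
Insert M: M < P → go left; M > F → go right; M < O → go left. Place as left child of O.
Insert E: E < P → go left; E < F → go left; E > B → go right; E > D → go right. Place as right child of D.
Insert K: K < P → go left; K > F → go right; K < O → go left; K < M → go left. Place as left child of M.
Insert H: H < P → go left; H > F → go right; H < O → go left; H < M → go left; H < K → go left. Place as left child of K.
Insert L: L < P → go left; L > F → go right; L < O → go left; L < M → go left; L > K → go right. Place as right child of K.
Insert J: J < P → go left; J > F → go right; J < O → go left; J < M → go left; J < K → go left; J > H → go right. Place as right child of H.
Insert Q: Q > P → go right; Q < T → go left. Place as left child of T.
Insert Z: Z > P → go right; Z > T → go right. Place as right child of T.
Insert X: X > P → go right; X > T → go right; X < Z → go left. Place as left child of Z.
Insert Y: Y > P → go right; Y > T → go right; Y < Z → go left; Y > X → go right. Place as right child of X.

Path to Z: P → T → Z, which is 2 edges.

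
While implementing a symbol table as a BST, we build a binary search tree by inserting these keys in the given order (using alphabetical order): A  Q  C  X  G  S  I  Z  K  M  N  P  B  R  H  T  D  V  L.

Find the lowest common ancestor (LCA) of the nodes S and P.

Insert A: tree is empty, so A becomes the root.
Insert Q: Q > A → go right. Place as right child of A.
Insert C: C > A → go right; C < Q → go left. Place as left child of Q.
Insert X: X > A → go right; X > Q → go right. Place as right child of Q.
Insert G: G > A → go right; G < Q → go left; G > C → go right. Place as right child of C.
Insert S: S > A → go right; S > Q → go right; S < X → go left. Place as left child of X.
Insert I: I > A → go right; I < Q → go left; I > C → go right; I > G → go right. Place as right child of G.
Insert Z: Z > A → go right; Z > Q → go right; Z > X → go right. Place as right child of X.
Insert K: K > A → go right; K < Q → go left; K > C → go right; K > G → go right; K > I → go right. Place as right child of I.
Insert M: M > A → go right; M < Q → go left; M > C → go right; M > G → go right; M > I → go right; M > K → go right. Place as right child of K.
Insert N: N > A → go right; N < Q → go left; N > C → go right; N > G → go right; N > I → go right; N > K → go right; N > M → go right. Place as right child of M.
Insert P: P > A → go right; P < Q → go left; P > C → go right; P > G → go right; P > I → go right; P > K → go right; P > M → go right; P > N → go right. Place as right child of N.
Insert B: B > A → go right; B < Q → go left; B < C → go left. Place as left child of C.
Insert R: R > A → go right; R > Q → go right; R < X → go left; R < S → go left. Place as left child of S.
Insert H: H > A → go right; H < Q → go left; H > C → go right; H > G → go right; H < I → go left. Place as left child of I.
Insert T: T > A → go right; T > Q → go right; T < X → go left; T > S → go right. Place as right child of S.
Insert D: D > A → go right; D < Q → go left; D > C → go right; D < G → go left. Place as left child of G.
Insert V: V > A → go right; V > Q → go right; V < X → go left; V > S → go right; V > T → go right. Place as right child of T.
Insert L: L > A → go right; L < Q → go left; L > C → go right; L > G → go right; L > I → go right; L > K → go right; L < M → go left. Place as left child of M.

Path to S: A → Q → X → S
Path to P: A → Q → C → G → I → K → M → N → P
The paths share a prefix ending at Q, then split left and right.

Q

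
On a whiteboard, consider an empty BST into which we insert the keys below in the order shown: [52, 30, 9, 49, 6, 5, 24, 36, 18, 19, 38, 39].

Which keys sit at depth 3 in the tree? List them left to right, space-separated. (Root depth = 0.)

6 24 36

Resulting structure (node: left, right):
  52: L=30, R=–
  30: L=9, R=49
  9: L=6, R=24
  49: L=36, R=–
  6: L=5, R=–
  5: L=–, R=–
  24: L=18, R=–
  36: L=–, R=38
  18: L=–, R=19
  19: L=–, R=–
  38: L=–, R=39
  39: L=–, R=–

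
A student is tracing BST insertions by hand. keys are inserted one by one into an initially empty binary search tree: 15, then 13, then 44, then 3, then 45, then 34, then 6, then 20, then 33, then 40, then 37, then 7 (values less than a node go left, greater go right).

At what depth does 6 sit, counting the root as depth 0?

Insert 15: tree is empty, so 15 becomes the root.
Insert 13: 13 < 15 → go left. Place as left child of 15.
Insert 44: 44 > 15 → go right. Place as right child of 15.
Insert 3: 3 < 15 → go left; 3 < 13 → go left. Place as left child of 13.
Insert 45: 45 > 15 → go right; 45 > 44 → go right. Place as right child of 44.
Insert 34: 34 > 15 → go right; 34 < 44 → go left. Place as left child of 44.
Insert 6: 6 < 15 → go left; 6 < 13 → go left; 6 > 3 → go right. Place as right child of 3.
Insert 20: 20 > 15 → go right; 20 < 44 → go left; 20 < 34 → go left. Place as left child of 34.
Insert 33: 33 > 15 → go right; 33 < 44 → go left; 33 < 34 → go left; 33 > 20 → go right. Place as right child of 20.
Insert 40: 40 > 15 → go right; 40 < 44 → go left; 40 > 34 → go right. Place as right child of 34.
Insert 37: 37 > 15 → go right; 37 < 44 → go left; 37 > 34 → go right; 37 < 40 → go left. Place as left child of 40.
Insert 7: 7 < 15 → go left; 7 < 13 → go left; 7 > 3 → go right; 7 > 6 → go right. Place as right child of 6.

Path to 6: 15 → 13 → 3 → 6, which is 3 edges.

3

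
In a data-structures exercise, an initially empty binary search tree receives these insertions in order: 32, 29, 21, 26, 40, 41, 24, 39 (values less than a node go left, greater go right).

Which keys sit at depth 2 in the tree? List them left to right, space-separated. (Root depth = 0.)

21 39 41

32: root
29: left child of 32 (depth 1)
21: left child of 29 (depth 2)
26: right child of 21 (depth 3)
40: right child of 32 (depth 1)
41: right child of 40 (depth 2)
24: left child of 26 (depth 4)
39: left child of 40 (depth 2)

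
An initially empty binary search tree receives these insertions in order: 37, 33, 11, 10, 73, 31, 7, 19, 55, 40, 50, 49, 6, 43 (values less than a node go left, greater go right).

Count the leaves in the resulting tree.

3

Resulting structure (node: left, right):
  37: L=33, R=73
  33: L=11, R=–
  11: L=10, R=31
  10: L=7, R=–
  73: L=55, R=–
  31: L=19, R=–
  7: L=6, R=–
  19: L=–, R=–
  55: L=40, R=–
  40: L=–, R=50
  50: L=49, R=–
  49: L=43, R=–
  6: L=–, R=–
  43: L=–, R=–

Leaves: 6, 19, 43 — 3 in total.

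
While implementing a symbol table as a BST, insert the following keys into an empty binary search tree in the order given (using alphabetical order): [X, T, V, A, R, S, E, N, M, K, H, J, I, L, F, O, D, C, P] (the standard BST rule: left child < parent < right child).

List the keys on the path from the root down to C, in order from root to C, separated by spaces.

X T A R E D C

Insert X: tree is empty, so X becomes the root.
Insert T: T < X → go left. Place as left child of X.
Insert V: V < X → go left; V > T → go right. Place as right child of T.
Insert A: A < X → go left; A < T → go left. Place as left child of T.
Insert R: R < X → go left; R < T → go left; R > A → go right. Place as right child of A.
Insert S: S < X → go left; S < T → go left; S > A → go right; S > R → go right. Place as right child of R.
Insert E: E < X → go left; E < T → go left; E > A → go right; E < R → go left. Place as left child of R.
Insert N: N < X → go left; N < T → go left; N > A → go right; N < R → go left; N > E → go right. Place as right child of E.
Insert M: M < X → go left; M < T → go left; M > A → go right; M < R → go left; M > E → go right; M < N → go left. Place as left child of N.
Insert K: K < X → go left; K < T → go left; K > A → go right; K < R → go left; K > E → go right; K < N → go left; K < M → go left. Place as left child of M.
Insert H: H < X → go left; H < T → go left; H > A → go right; H < R → go left; H > E → go right; H < N → go left; H < M → go left; H < K → go left. Place as left child of K.
Insert J: J < X → go left; J < T → go left; J > A → go right; J < R → go left; J > E → go right; J < N → go left; J < M → go left; J < K → go left; J > H → go right. Place as right child of H.
Insert I: I < X → go left; I < T → go left; I > A → go right; I < R → go left; I > E → go right; I < N → go left; I < M → go left; I < K → go left; I > H → go right; I < J → go left. Place as left child of J.
Insert L: L < X → go left; L < T → go left; L > A → go right; L < R → go left; L > E → go right; L < N → go left; L < M → go left; L > K → go right. Place as right child of K.
Insert F: F < X → go left; F < T → go left; F > A → go right; F < R → go left; F > E → go right; F < N → go left; F < M → go left; F < K → go left; F < H → go left. Place as left child of H.
Insert O: O < X → go left; O < T → go left; O > A → go right; O < R → go left; O > E → go right; O > N → go right. Place as right child of N.
Insert D: D < X → go left; D < T → go left; D > A → go right; D < R → go left; D < E → go left. Place as left child of E.
Insert C: C < X → go left; C < T → go left; C > A → go right; C < R → go left; C < E → go left; C < D → go left. Place as left child of D.
Insert P: P < X → go left; P < T → go left; P > A → go right; P < R → go left; P > E → go right; P > N → go right; P > O → go right. Place as right child of O.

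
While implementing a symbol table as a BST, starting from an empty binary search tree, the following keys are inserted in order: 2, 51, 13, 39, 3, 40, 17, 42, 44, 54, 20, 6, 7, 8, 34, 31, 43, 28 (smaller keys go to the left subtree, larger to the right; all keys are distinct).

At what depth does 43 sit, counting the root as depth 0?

7

Insert 2: tree is empty, so 2 becomes the root.
Insert 51: 51 > 2 → go right. Place as right child of 2.
Insert 13: 13 > 2 → go right; 13 < 51 → go left. Place as left child of 51.
Insert 39: 39 > 2 → go right; 39 < 51 → go left; 39 > 13 → go right. Place as right child of 13.
Insert 3: 3 > 2 → go right; 3 < 51 → go left; 3 < 13 → go left. Place as left child of 13.
Insert 40: 40 > 2 → go right; 40 < 51 → go left; 40 > 13 → go right; 40 > 39 → go right. Place as right child of 39.
Insert 17: 17 > 2 → go right; 17 < 51 → go left; 17 > 13 → go right; 17 < 39 → go left. Place as left child of 39.
Insert 42: 42 > 2 → go right; 42 < 51 → go left; 42 > 13 → go right; 42 > 39 → go right; 42 > 40 → go right. Place as right child of 40.
Insert 44: 44 > 2 → go right; 44 < 51 → go left; 44 > 13 → go right; 44 > 39 → go right; 44 > 40 → go right; 44 > 42 → go right. Place as right child of 42.
Insert 54: 54 > 2 → go right; 54 > 51 → go right. Place as right child of 51.
Insert 20: 20 > 2 → go right; 20 < 51 → go left; 20 > 13 → go right; 20 < 39 → go left; 20 > 17 → go right. Place as right child of 17.
Insert 6: 6 > 2 → go right; 6 < 51 → go left; 6 < 13 → go left; 6 > 3 → go right. Place as right child of 3.
Insert 7: 7 > 2 → go right; 7 < 51 → go left; 7 < 13 → go left; 7 > 3 → go right; 7 > 6 → go right. Place as right child of 6.
Insert 8: 8 > 2 → go right; 8 < 51 → go left; 8 < 13 → go left; 8 > 3 → go right; 8 > 6 → go right; 8 > 7 → go right. Place as right child of 7.
Insert 34: 34 > 2 → go right; 34 < 51 → go left; 34 > 13 → go right; 34 < 39 → go left; 34 > 17 → go right; 34 > 20 → go right. Place as right child of 20.
Insert 31: 31 > 2 → go right; 31 < 51 → go left; 31 > 13 → go right; 31 < 39 → go left; 31 > 17 → go right; 31 > 20 → go right; 31 < 34 → go left. Place as left child of 34.
Insert 43: 43 > 2 → go right; 43 < 51 → go left; 43 > 13 → go right; 43 > 39 → go right; 43 > 40 → go right; 43 > 42 → go right; 43 < 44 → go left. Place as left child of 44.
Insert 28: 28 > 2 → go right; 28 < 51 → go left; 28 > 13 → go right; 28 < 39 → go left; 28 > 17 → go right; 28 > 20 → go right; 28 < 34 → go left; 28 < 31 → go left. Place as left child of 31.

Path to 43: 2 → 51 → 13 → 39 → 40 → 42 → 44 → 43, which is 7 edges.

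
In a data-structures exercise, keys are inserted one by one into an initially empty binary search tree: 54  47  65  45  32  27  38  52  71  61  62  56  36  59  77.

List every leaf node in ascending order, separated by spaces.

27 36 52 59 62 77

Insert 54: tree is empty, so 54 becomes the root.
Insert 47: 47 < 54 → go left. Place as left child of 54.
Insert 65: 65 > 54 → go right. Place as right child of 54.
Insert 45: 45 < 54 → go left; 45 < 47 → go left. Place as left child of 47.
Insert 32: 32 < 54 → go left; 32 < 47 → go left; 32 < 45 → go left. Place as left child of 45.
Insert 27: 27 < 54 → go left; 27 < 47 → go left; 27 < 45 → go left; 27 < 32 → go left. Place as left child of 32.
Insert 38: 38 < 54 → go left; 38 < 47 → go left; 38 < 45 → go left; 38 > 32 → go right. Place as right child of 32.
Insert 52: 52 < 54 → go left; 52 > 47 → go right. Place as right child of 47.
Insert 71: 71 > 54 → go right; 71 > 65 → go right. Place as right child of 65.
Insert 61: 61 > 54 → go right; 61 < 65 → go left. Place as left child of 65.
Insert 62: 62 > 54 → go right; 62 < 65 → go left; 62 > 61 → go right. Place as right child of 61.
Insert 56: 56 > 54 → go right; 56 < 65 → go left; 56 < 61 → go left. Place as left child of 61.
Insert 36: 36 < 54 → go left; 36 < 47 → go left; 36 < 45 → go left; 36 > 32 → go right; 36 < 38 → go left. Place as left child of 38.
Insert 59: 59 > 54 → go right; 59 < 65 → go left; 59 < 61 → go left; 59 > 56 → go right. Place as right child of 56.
Insert 77: 77 > 54 → go right; 77 > 65 → go right; 77 > 71 → go right. Place as right child of 71.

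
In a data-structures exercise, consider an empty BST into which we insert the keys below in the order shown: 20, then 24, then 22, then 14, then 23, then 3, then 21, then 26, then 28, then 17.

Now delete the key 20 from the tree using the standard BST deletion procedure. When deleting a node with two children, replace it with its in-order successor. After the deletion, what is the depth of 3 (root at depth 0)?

Resulting structure (node: left, right):
  20: L=14, R=24
  24: L=22, R=26
  22: L=21, R=23
  14: L=3, R=17
  23: L=–, R=–
  3: L=–, R=–
  21: L=–, R=–
  26: L=–, R=28
  28: L=–, R=–
  17: L=–, R=–

Delete 20 (two children — replace with in-order successor).
After deletion, path to 3: 21 → 14 → 3.

2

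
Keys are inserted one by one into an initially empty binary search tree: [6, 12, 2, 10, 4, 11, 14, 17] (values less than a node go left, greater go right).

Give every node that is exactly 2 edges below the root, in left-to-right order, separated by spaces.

Insert 6: tree is empty, so 6 becomes the root.
Insert 12: 12 > 6 → go right. Place as right child of 6.
Insert 2: 2 < 6 → go left. Place as left child of 6.
Insert 10: 10 > 6 → go right; 10 < 12 → go left. Place as left child of 12.
Insert 4: 4 < 6 → go left; 4 > 2 → go right. Place as right child of 2.
Insert 11: 11 > 6 → go right; 11 < 12 → go left; 11 > 10 → go right. Place as right child of 10.
Insert 14: 14 > 6 → go right; 14 > 12 → go right. Place as right child of 12.
Insert 17: 17 > 6 → go right; 17 > 12 → go right; 17 > 14 → go right. Place as right child of 14.

4 10 14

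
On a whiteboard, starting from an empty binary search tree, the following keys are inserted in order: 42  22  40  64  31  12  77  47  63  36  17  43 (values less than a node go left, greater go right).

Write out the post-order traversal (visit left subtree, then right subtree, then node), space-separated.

17 12 36 31 40 22 43 63 47 77 64 42

Insert 42: tree is empty, so 42 becomes the root.
Insert 22: 22 < 42 → go left. Place as left child of 42.
Insert 40: 40 < 42 → go left; 40 > 22 → go right. Place as right child of 22.
Insert 64: 64 > 42 → go right. Place as right child of 42.
Insert 31: 31 < 42 → go left; 31 > 22 → go right; 31 < 40 → go left. Place as left child of 40.
Insert 12: 12 < 42 → go left; 12 < 22 → go left. Place as left child of 22.
Insert 77: 77 > 42 → go right; 77 > 64 → go right. Place as right child of 64.
Insert 47: 47 > 42 → go right; 47 < 64 → go left. Place as left child of 64.
Insert 63: 63 > 42 → go right; 63 < 64 → go left; 63 > 47 → go right. Place as right child of 47.
Insert 36: 36 < 42 → go left; 36 > 22 → go right; 36 < 40 → go left; 36 > 31 → go right. Place as right child of 31.
Insert 17: 17 < 42 → go left; 17 < 22 → go left; 17 > 12 → go right. Place as right child of 12.
Insert 43: 43 > 42 → go right; 43 < 64 → go left; 43 < 47 → go left. Place as left child of 47.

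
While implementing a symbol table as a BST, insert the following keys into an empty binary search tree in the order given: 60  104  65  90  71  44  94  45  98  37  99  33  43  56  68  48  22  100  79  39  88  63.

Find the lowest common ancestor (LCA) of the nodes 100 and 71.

60: root
104: right child of 60 (depth 1)
65: left child of 104 (depth 2)
90: right child of 65 (depth 3)
71: left child of 90 (depth 4)
44: left child of 60 (depth 1)
94: right child of 90 (depth 4)
45: right child of 44 (depth 2)
98: right child of 94 (depth 5)
37: left child of 44 (depth 2)
99: right child of 98 (depth 6)
33: left child of 37 (depth 3)
43: right child of 37 (depth 3)
56: right child of 45 (depth 3)
68: left child of 71 (depth 5)
48: left child of 56 (depth 4)
22: left child of 33 (depth 4)
100: right child of 99 (depth 7)
79: right child of 71 (depth 5)
39: left child of 43 (depth 4)
88: right child of 79 (depth 6)
63: left child of 65 (depth 3)

Path to 100: 60 → 104 → 65 → 90 → 94 → 98 → 99 → 100
Path to 71: 60 → 104 → 65 → 90 → 71
The paths share a prefix ending at 90, then split left and right.

90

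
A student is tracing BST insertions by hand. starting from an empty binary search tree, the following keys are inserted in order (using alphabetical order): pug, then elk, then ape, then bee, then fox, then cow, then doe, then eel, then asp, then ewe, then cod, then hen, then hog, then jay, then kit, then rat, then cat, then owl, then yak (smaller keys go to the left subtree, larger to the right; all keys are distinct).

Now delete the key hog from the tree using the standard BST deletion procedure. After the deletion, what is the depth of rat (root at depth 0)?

Insert pug: tree is empty, so pug becomes the root.
Insert elk: elk < pug → go left. Place as left child of pug.
Insert ape: ape < pug → go left; ape < elk → go left. Place as left child of elk.
Insert bee: bee < pug → go left; bee < elk → go left; bee > ape → go right. Place as right child of ape.
Insert fox: fox < pug → go left; fox > elk → go right. Place as right child of elk.
Insert cow: cow < pug → go left; cow < elk → go left; cow > ape → go right; cow > bee → go right. Place as right child of bee.
Insert doe: doe < pug → go left; doe < elk → go left; doe > ape → go right; doe > bee → go right; doe > cow → go right. Place as right child of cow.
Insert eel: eel < pug → go left; eel < elk → go left; eel > ape → go right; eel > bee → go right; eel > cow → go right; eel > doe → go right. Place as right child of doe.
Insert asp: asp < pug → go left; asp < elk → go left; asp > ape → go right; asp < bee → go left. Place as left child of bee.
Insert ewe: ewe < pug → go left; ewe > elk → go right; ewe < fox → go left. Place as left child of fox.
Insert cod: cod < pug → go left; cod < elk → go left; cod > ape → go right; cod > bee → go right; cod < cow → go left. Place as left child of cow.
Insert hen: hen < pug → go left; hen > elk → go right; hen > fox → go right. Place as right child of fox.
Insert hog: hog < pug → go left; hog > elk → go right; hog > fox → go right; hog > hen → go right. Place as right child of hen.
Insert jay: jay < pug → go left; jay > elk → go right; jay > fox → go right; jay > hen → go right; jay > hog → go right. Place as right child of hog.
Insert kit: kit < pug → go left; kit > elk → go right; kit > fox → go right; kit > hen → go right; kit > hog → go right; kit > jay → go right. Place as right child of jay.
Insert rat: rat > pug → go right. Place as right child of pug.
Insert cat: cat < pug → go left; cat < elk → go left; cat > ape → go right; cat > bee → go right; cat < cow → go left; cat < cod → go left. Place as left child of cod.
Insert owl: owl < pug → go left; owl > elk → go right; owl > fox → go right; owl > hen → go right; owl > hog → go right; owl > jay → go right; owl > kit → go right. Place as right child of kit.
Insert yak: yak > pug → go right; yak > rat → go right. Place as right child of rat.

Delete hog (at most one child — splice it out).
After deletion, path to rat: pug → rat.

1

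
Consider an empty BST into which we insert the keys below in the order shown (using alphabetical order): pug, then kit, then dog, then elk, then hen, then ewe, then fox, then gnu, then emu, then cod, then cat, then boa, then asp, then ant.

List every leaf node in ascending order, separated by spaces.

ant emu gnu

Insert pug: tree is empty, so pug becomes the root.
Insert kit: kit < pug → go left. Place as left child of pug.
Insert dog: dog < pug → go left; dog < kit → go left. Place as left child of kit.
Insert elk: elk < pug → go left; elk < kit → go left; elk > dog → go right. Place as right child of dog.
Insert hen: hen < pug → go left; hen < kit → go left; hen > dog → go right; hen > elk → go right. Place as right child of elk.
Insert ewe: ewe < pug → go left; ewe < kit → go left; ewe > dog → go right; ewe > elk → go right; ewe < hen → go left. Place as left child of hen.
Insert fox: fox < pug → go left; fox < kit → go left; fox > dog → go right; fox > elk → go right; fox < hen → go left; fox > ewe → go right. Place as right child of ewe.
Insert gnu: gnu < pug → go left; gnu < kit → go left; gnu > dog → go right; gnu > elk → go right; gnu < hen → go left; gnu > ewe → go right; gnu > fox → go right. Place as right child of fox.
Insert emu: emu < pug → go left; emu < kit → go left; emu > dog → go right; emu > elk → go right; emu < hen → go left; emu < ewe → go left. Place as left child of ewe.
Insert cod: cod < pug → go left; cod < kit → go left; cod < dog → go left. Place as left child of dog.
Insert cat: cat < pug → go left; cat < kit → go left; cat < dog → go left; cat < cod → go left. Place as left child of cod.
Insert boa: boa < pug → go left; boa < kit → go left; boa < dog → go left; boa < cod → go left; boa < cat → go left. Place as left child of cat.
Insert asp: asp < pug → go left; asp < kit → go left; asp < dog → go left; asp < cod → go left; asp < cat → go left; asp < boa → go left. Place as left child of boa.
Insert ant: ant < pug → go left; ant < kit → go left; ant < dog → go left; ant < cod → go left; ant < cat → go left; ant < boa → go left; ant < asp → go left. Place as left child of asp.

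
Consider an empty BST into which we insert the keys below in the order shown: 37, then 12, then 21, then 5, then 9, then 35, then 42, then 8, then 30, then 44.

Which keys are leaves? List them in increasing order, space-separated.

8 30 44

Resulting structure (node: left, right):
  37: L=12, R=42
  12: L=5, R=21
  21: L=–, R=35
  5: L=–, R=9
  9: L=8, R=–
  35: L=30, R=–
  42: L=–, R=44
  8: L=–, R=–
  30: L=–, R=–
  44: L=–, R=–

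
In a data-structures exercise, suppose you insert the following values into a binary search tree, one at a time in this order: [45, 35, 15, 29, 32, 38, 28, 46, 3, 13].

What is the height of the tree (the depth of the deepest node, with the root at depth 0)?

Insert 45: tree is empty, so 45 becomes the root.
Insert 35: 35 < 45 → go left. Place as left child of 45.
Insert 15: 15 < 45 → go left; 15 < 35 → go left. Place as left child of 35.
Insert 29: 29 < 45 → go left; 29 < 35 → go left; 29 > 15 → go right. Place as right child of 15.
Insert 32: 32 < 45 → go left; 32 < 35 → go left; 32 > 15 → go right; 32 > 29 → go right. Place as right child of 29.
Insert 38: 38 < 45 → go left; 38 > 35 → go right. Place as right child of 35.
Insert 28: 28 < 45 → go left; 28 < 35 → go left; 28 > 15 → go right; 28 < 29 → go left. Place as left child of 29.
Insert 46: 46 > 45 → go right. Place as right child of 45.
Insert 3: 3 < 45 → go left; 3 < 35 → go left; 3 < 15 → go left. Place as left child of 15.
Insert 13: 13 < 45 → go left; 13 < 35 → go left; 13 < 15 → go left; 13 > 3 → go right. Place as right child of 3.

The deepest node is 32 at depth 4.

4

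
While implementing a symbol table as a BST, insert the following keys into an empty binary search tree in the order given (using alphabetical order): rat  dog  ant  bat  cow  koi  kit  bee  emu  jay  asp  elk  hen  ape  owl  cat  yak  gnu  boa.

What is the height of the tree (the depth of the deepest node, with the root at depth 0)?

7

rat: root
dog: left child of rat (depth 1)
ant: left child of dog (depth 2)
bat: right child of ant (depth 3)
cow: right child of bat (depth 4)
koi: right child of dog (depth 2)
kit: left child of koi (depth 3)
bee: left child of cow (depth 5)
emu: left child of kit (depth 4)
jay: right child of emu (depth 5)
asp: left child of bat (depth 4)
elk: left child of emu (depth 5)
hen: left child of jay (depth 6)
ape: left child of asp (depth 5)
owl: right child of koi (depth 3)
cat: right child of bee (depth 6)
yak: right child of rat (depth 1)
gnu: left child of hen (depth 7)
boa: left child of cat (depth 7)

The deepest node is gnu at depth 7.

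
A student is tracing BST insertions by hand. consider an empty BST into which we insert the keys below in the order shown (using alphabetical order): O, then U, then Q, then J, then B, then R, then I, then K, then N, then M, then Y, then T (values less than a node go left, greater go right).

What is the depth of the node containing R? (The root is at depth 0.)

O: root
U: right child of O (depth 1)
Q: left child of U (depth 2)
J: left child of O (depth 1)
B: left child of J (depth 2)
R: right child of Q (depth 3)
I: right child of B (depth 3)
K: right child of J (depth 2)
N: right child of K (depth 3)
M: left child of N (depth 4)
Y: right child of U (depth 2)
T: right child of R (depth 4)

Path to R: O → U → Q → R, which is 3 edges.

3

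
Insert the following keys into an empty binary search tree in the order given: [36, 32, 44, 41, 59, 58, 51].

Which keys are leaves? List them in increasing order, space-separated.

36: root
32: left child of 36 (depth 1)
44: right child of 36 (depth 1)
41: left child of 44 (depth 2)
59: right child of 44 (depth 2)
58: left child of 59 (depth 3)
51: left child of 58 (depth 4)

32 41 51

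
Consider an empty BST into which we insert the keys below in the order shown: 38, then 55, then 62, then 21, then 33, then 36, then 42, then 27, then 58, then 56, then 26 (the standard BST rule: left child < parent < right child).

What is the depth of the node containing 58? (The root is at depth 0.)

38: root
55: right child of 38 (depth 1)
62: right child of 55 (depth 2)
21: left child of 38 (depth 1)
33: right child of 21 (depth 2)
36: right child of 33 (depth 3)
42: left child of 55 (depth 2)
27: left child of 33 (depth 3)
58: left child of 62 (depth 3)
56: left child of 58 (depth 4)
26: left child of 27 (depth 4)

Path to 58: 38 → 55 → 62 → 58, which is 3 edges.

3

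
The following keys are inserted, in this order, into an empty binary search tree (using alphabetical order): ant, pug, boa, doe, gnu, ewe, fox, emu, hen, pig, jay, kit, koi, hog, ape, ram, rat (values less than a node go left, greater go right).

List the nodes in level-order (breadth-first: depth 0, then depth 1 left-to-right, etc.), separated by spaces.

Resulting structure (node: left, right):
  ant: L=–, R=pug
  pug: L=boa, R=ram
  boa: L=ape, R=doe
  doe: L=–, R=gnu
  gnu: L=ewe, R=hen
  ewe: L=emu, R=fox
  fox: L=–, R=–
  emu: L=–, R=–
  hen: L=–, R=pig
  pig: L=jay, R=–
  jay: L=hog, R=kit
  kit: L=–, R=koi
  koi: L=–, R=–
  hog: L=–, R=–
  ape: L=–, R=–
  ram: L=–, R=rat
  rat: L=–, R=–

ant pug boa ram ape doe rat gnu ewe hen emu fox pig jay hog kit koi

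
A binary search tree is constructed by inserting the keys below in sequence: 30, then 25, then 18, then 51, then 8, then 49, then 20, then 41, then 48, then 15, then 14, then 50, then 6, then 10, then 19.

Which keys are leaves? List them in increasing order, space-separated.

30: root
25: left child of 30 (depth 1)
18: left child of 25 (depth 2)
51: right child of 30 (depth 1)
8: left child of 18 (depth 3)
49: left child of 51 (depth 2)
20: right child of 18 (depth 3)
41: left child of 49 (depth 3)
48: right child of 41 (depth 4)
15: right child of 8 (depth 4)
14: left child of 15 (depth 5)
50: right child of 49 (depth 3)
6: left child of 8 (depth 4)
10: left child of 14 (depth 6)
19: left child of 20 (depth 4)

6 10 19 48 50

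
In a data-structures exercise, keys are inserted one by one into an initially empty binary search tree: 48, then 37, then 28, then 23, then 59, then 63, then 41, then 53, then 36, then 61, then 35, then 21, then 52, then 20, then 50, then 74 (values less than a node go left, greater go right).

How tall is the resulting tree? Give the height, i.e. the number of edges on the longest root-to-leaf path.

48: root
37: left child of 48 (depth 1)
28: left child of 37 (depth 2)
23: left child of 28 (depth 3)
59: right child of 48 (depth 1)
63: right child of 59 (depth 2)
41: right child of 37 (depth 2)
53: left child of 59 (depth 2)
36: right child of 28 (depth 3)
61: left child of 63 (depth 3)
35: left child of 36 (depth 4)
21: left child of 23 (depth 4)
52: left child of 53 (depth 3)
20: left child of 21 (depth 5)
50: left child of 52 (depth 4)
74: right child of 63 (depth 3)

The deepest node is 20 at depth 5.

5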